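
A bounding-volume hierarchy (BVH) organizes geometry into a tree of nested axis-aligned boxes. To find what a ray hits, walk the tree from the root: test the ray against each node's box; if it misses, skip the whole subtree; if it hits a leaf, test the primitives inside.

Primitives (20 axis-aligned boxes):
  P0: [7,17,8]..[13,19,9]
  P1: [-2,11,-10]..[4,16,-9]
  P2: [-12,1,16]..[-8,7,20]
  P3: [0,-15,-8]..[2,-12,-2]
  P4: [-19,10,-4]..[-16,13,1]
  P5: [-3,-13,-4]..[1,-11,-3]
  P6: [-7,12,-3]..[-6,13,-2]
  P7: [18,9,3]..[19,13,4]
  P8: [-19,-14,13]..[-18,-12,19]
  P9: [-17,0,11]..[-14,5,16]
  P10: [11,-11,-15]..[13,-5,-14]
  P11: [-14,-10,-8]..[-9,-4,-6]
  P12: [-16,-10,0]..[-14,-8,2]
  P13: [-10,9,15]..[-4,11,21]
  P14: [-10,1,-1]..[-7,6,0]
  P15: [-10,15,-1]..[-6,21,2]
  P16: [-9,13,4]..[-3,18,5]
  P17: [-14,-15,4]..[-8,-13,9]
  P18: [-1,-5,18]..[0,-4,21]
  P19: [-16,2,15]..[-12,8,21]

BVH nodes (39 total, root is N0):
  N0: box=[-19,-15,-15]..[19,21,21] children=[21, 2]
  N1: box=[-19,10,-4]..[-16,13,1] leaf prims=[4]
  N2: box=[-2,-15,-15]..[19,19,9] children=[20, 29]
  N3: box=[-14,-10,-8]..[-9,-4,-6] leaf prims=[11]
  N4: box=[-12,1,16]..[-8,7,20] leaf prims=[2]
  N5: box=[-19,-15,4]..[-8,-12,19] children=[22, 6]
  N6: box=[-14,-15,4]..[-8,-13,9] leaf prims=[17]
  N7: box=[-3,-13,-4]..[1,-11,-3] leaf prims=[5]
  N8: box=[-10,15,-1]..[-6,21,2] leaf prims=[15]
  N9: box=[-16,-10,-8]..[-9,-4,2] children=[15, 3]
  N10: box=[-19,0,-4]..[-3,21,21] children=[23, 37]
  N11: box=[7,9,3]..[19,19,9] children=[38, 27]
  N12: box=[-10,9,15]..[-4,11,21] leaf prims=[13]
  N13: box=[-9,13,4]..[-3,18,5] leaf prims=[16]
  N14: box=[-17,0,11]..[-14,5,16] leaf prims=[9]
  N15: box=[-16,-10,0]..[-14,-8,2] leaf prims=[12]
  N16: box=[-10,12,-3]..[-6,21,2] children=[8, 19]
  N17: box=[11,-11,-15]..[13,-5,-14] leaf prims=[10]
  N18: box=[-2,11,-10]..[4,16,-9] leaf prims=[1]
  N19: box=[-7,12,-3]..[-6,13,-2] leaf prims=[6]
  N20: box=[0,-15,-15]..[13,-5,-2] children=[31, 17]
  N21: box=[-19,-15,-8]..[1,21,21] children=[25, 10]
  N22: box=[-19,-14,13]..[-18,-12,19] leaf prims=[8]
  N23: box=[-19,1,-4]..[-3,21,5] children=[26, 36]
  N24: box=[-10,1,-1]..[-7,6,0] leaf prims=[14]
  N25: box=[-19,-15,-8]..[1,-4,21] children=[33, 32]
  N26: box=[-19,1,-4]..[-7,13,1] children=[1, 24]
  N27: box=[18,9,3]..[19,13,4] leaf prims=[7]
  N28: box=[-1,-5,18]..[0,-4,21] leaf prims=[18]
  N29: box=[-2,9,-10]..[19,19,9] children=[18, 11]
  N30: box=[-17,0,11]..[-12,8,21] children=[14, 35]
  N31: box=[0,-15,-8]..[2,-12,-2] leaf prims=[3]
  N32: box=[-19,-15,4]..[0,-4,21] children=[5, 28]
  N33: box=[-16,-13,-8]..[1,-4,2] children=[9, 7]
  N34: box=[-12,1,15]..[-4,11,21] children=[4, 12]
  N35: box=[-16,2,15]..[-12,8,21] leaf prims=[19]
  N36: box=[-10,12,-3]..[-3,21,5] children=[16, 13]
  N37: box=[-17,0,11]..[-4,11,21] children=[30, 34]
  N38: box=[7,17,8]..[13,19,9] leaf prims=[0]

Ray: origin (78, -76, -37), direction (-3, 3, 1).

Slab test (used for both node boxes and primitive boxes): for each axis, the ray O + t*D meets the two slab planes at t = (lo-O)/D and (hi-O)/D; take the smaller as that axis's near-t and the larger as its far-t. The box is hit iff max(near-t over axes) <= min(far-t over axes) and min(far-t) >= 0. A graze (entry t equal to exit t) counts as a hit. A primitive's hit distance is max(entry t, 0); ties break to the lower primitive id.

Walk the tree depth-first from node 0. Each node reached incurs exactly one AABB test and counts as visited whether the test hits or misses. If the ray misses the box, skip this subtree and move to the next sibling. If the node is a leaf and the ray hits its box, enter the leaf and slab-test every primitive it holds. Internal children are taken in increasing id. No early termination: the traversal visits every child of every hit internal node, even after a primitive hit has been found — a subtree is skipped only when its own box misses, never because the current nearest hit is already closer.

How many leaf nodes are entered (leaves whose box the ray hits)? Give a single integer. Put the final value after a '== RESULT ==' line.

Walk:
N0 x:[59/3,97/3] y:[61/3,97/3] z:[22,58] -> hit [22,97/3], descend [2, 21]
  N2 x:[59/3,80/3] y:[61/3,95/3] z:[22,46] -> hit [22,80/3], descend [20, 29]
    N20 x:[65/3,26] y:[61/3,71/3] z:[22,35] -> hit [22,71/3], descend [17, 31]
      N17 x:[65/3,67/3] y:[65/3,71/3] z:[22,23] -> hit [22,67/3] leaf, test {P10@t=22}
      N31 x:[76/3,26] y:[61/3,64/3] z:[29,35] -> miss, prune
    N29 x:[59/3,80/3] y:[85/3,95/3] z:[27,46] -> miss, prune
  N21 x:[77/3,97/3] y:[61/3,97/3] z:[29,58] -> hit [29,97/3], descend [10, 25]
    N10 x:[27,97/3] y:[76/3,97/3] z:[33,58] -> miss, prune
    N25 x:[77/3,97/3] y:[61/3,24] z:[29,58] -> miss, prune

Summary -> nodes [0, 2, 20, 17, 31, 29, 21, 10, 25]; box-tests=9; leaf-entries=1; first=P10

== RESULT ==
1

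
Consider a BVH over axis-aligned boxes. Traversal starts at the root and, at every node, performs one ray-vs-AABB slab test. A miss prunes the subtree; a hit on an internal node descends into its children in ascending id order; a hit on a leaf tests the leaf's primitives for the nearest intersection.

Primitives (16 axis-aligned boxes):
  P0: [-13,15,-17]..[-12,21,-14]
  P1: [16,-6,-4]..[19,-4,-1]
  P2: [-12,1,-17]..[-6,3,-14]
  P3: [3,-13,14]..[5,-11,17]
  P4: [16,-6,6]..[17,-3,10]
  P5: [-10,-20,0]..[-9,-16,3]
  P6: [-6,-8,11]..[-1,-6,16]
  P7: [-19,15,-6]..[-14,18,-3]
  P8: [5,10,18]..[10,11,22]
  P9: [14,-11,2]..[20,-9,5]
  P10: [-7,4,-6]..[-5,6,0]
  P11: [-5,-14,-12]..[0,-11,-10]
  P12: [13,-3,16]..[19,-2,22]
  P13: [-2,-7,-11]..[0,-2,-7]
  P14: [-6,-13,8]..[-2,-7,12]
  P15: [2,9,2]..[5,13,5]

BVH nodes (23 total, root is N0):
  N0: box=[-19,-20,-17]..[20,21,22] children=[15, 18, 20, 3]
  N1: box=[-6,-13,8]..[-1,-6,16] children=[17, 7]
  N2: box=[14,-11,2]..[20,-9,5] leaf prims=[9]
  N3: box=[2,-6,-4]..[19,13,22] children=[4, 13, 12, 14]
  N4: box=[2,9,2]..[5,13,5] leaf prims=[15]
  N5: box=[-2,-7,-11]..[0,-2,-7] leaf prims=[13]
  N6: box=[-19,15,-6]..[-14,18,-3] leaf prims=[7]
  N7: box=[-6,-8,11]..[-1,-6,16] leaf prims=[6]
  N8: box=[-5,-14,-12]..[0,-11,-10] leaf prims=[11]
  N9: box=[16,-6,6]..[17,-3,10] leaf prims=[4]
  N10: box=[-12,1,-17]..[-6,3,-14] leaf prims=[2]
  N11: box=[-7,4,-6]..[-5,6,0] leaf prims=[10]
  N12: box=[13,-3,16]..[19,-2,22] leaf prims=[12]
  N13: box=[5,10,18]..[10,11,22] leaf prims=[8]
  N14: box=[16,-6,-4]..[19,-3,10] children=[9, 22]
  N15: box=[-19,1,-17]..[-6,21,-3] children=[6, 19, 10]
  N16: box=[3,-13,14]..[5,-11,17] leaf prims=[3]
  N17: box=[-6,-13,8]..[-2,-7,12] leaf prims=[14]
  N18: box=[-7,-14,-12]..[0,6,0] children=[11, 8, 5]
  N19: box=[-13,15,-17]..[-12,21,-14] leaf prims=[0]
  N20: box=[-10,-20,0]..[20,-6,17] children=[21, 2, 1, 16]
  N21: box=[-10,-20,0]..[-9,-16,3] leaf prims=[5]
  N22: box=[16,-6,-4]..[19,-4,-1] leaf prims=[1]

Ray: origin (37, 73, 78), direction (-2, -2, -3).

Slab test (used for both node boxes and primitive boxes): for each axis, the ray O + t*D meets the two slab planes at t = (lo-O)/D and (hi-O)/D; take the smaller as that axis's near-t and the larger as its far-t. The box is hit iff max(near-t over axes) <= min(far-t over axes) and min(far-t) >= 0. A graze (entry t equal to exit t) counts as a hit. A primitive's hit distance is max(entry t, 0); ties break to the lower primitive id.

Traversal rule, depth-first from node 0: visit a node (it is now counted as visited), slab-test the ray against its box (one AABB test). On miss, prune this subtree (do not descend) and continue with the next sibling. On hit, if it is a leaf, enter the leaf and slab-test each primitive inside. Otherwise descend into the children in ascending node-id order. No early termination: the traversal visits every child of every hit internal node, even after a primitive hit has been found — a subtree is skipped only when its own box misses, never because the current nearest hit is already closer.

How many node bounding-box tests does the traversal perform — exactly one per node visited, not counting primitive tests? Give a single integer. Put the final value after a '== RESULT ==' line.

Traverse from the root:
N0 x:[17/2,28] y:[26,93/2] z:[56/3,95/3] -> hit [26,28], descend [3, 15, 18, 20]
  N3 x:[9,35/2] y:[30,79/2] z:[56/3,82/3] -> miss, prune
  N15 x:[43/2,28] y:[26,36] z:[27,95/3] -> hit [27,28], descend [6, 10, 19]
    N6 x:[51/2,28] y:[55/2,29] z:[27,28] -> hit [55/2,28] leaf, test {P7@t=55/2}
    N10 x:[43/2,49/2] y:[35,36] z:[92/3,95/3] -> miss, prune
    N19 x:[49/2,25] y:[26,29] z:[92/3,95/3] -> miss, prune
  N18 x:[37/2,22] y:[67/2,87/2] z:[26,30] -> miss, prune
  N20 x:[17/2,47/2] y:[79/2,93/2] z:[61/3,26] -> miss, prune

Summary -> nodes [0, 3, 15, 6, 10, 19, 18, 20]; box-tests=8; leaf-entries=1; first=P7

== RESULT ==
8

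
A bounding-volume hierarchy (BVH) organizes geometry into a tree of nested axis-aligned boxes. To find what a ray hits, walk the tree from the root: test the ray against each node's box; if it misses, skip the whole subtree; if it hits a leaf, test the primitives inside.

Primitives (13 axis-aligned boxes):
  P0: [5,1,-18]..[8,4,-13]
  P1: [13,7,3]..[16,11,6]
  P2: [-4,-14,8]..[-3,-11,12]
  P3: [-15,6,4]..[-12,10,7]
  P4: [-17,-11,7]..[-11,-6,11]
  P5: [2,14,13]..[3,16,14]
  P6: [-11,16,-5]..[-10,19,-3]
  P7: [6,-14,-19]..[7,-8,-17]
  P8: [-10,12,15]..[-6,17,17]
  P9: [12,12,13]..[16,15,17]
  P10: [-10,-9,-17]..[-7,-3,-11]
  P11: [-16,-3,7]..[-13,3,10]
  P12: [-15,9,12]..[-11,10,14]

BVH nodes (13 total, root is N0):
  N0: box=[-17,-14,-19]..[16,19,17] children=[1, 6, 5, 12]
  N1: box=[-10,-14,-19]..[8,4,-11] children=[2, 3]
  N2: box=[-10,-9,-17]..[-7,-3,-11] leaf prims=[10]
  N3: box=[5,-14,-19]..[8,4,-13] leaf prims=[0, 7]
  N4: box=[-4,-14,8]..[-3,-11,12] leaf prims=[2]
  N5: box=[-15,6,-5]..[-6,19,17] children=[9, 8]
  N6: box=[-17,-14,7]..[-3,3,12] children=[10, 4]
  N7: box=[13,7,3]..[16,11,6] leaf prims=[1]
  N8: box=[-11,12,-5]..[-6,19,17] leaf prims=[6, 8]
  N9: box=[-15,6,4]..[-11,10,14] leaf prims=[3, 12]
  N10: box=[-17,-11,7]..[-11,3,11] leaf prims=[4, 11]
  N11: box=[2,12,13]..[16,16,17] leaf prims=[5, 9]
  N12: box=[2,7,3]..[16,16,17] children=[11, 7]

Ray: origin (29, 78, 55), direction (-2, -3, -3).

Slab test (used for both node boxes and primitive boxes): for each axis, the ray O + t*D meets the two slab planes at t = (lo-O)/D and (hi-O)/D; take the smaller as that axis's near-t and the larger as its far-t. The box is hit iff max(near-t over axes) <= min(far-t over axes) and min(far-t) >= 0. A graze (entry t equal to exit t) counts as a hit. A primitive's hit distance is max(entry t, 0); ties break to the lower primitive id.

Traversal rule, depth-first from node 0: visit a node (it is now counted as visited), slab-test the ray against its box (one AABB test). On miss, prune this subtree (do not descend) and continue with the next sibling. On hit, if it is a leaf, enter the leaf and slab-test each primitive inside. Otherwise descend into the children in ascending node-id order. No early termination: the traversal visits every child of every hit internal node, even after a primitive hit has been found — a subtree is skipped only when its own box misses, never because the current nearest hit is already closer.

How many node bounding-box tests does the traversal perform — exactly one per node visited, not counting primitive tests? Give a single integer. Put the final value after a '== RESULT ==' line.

Trace the traversal:
N0 x:[13/2,23] y:[59/3,92/3] z:[38/3,74/3] -> hit [59/3,23], descend [1, 5, 6, 12]
  N1 x:[21/2,39/2] y:[74/3,92/3] z:[22,74/3] -> miss, prune
  N5 x:[35/2,22] y:[59/3,24] z:[38/3,20] -> hit [59/3,20], descend [8, 9]
    N8 x:[35/2,20] y:[59/3,22] z:[38/3,20] -> hit [59/3,20] leaf, test {P6@t=59/3, P8(miss)}
    N9 x:[20,22] y:[68/3,24] z:[41/3,17] -> miss, prune
  N6 x:[16,23] y:[25,92/3] z:[43/3,16] -> miss, prune
  N12 x:[13/2,27/2] y:[62/3,71/3] z:[38/3,52/3] -> miss, prune

order=[0, 1, 5, 8, 9, 6, 12]  |boxes|=7  |leaves|=1  hit=P6

== RESULT ==
7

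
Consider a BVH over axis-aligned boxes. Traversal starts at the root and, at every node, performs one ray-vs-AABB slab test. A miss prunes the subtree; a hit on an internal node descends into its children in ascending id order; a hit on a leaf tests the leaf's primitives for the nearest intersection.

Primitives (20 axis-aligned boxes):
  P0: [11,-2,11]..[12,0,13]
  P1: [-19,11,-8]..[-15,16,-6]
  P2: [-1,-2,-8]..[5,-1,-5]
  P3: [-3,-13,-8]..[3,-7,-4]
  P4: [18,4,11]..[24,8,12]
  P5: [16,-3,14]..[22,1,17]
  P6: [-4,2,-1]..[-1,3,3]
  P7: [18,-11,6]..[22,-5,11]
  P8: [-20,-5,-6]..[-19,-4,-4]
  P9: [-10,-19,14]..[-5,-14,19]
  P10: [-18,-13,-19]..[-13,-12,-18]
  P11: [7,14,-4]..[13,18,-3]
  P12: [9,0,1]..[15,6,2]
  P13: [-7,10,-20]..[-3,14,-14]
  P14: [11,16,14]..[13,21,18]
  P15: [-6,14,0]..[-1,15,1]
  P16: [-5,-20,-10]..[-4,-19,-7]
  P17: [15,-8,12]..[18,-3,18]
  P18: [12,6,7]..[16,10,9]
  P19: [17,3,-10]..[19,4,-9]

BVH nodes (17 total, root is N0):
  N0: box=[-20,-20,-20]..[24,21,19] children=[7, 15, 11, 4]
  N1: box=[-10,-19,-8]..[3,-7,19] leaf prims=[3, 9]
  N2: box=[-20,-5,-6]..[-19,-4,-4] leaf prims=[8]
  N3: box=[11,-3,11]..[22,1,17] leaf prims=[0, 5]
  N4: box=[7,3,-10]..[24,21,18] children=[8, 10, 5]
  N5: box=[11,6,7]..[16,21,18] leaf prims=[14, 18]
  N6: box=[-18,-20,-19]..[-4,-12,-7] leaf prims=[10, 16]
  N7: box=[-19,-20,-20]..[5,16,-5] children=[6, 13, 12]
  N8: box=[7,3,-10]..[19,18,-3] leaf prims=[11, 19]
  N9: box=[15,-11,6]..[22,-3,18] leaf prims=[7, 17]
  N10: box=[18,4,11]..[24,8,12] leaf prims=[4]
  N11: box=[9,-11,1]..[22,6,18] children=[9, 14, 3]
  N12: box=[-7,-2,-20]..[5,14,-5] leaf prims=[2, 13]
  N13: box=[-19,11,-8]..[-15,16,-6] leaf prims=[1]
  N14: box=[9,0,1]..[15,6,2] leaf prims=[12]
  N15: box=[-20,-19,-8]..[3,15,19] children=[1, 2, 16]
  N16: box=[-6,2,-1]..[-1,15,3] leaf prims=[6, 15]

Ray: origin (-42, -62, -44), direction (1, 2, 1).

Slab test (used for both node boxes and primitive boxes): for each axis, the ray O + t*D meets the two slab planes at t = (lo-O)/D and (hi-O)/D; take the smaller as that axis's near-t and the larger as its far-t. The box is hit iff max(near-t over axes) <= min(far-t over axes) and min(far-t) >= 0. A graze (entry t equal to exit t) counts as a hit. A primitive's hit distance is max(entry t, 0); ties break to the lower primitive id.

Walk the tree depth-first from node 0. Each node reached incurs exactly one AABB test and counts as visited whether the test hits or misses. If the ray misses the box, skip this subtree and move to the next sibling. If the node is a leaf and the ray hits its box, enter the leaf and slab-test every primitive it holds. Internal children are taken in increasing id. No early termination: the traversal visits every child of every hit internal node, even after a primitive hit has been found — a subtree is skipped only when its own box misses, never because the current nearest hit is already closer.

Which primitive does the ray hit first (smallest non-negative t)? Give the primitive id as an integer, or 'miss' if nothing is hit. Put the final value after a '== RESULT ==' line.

Traverse from the root:
N0 x:[22,66] y:[21,83/2] z:[24,63] -> hit [24,83/2], descend [4, 7, 11, 15]
  N4 x:[49,66] y:[65/2,83/2] z:[34,62] -> miss, prune
  N7 x:[23,47] y:[21,39] z:[24,39] -> hit [24,39], descend [6, 12, 13]
    N6 x:[24,38] y:[21,25] z:[25,37] -> hit [25,25] leaf, test {P10@t=25, P16(miss)}
    N12 x:[35,47] y:[30,38] z:[24,39] -> hit [35,38] leaf, test {P2(miss), P13(miss)}
    N13 x:[23,27] y:[73/2,39] z:[36,38] -> miss, prune
  N11 x:[51,64] y:[51/2,34] z:[45,62] -> miss, prune
  N15 x:[22,45] y:[43/2,77/2] z:[36,63] -> hit [36,77/2], descend [1, 2, 16]
    N1 x:[32,45] y:[43/2,55/2] z:[36,63] -> miss, prune
    N2 x:[22,23] y:[57/2,29] z:[38,40] -> miss, prune
    N16 x:[36,41] y:[32,77/2] z:[43,47] -> miss, prune

order=[0, 4, 7, 6, 12, 13, 11, 15, 1, 2, 16]  |boxes|=11  |leaves|=2  hit=P10

== RESULT ==
10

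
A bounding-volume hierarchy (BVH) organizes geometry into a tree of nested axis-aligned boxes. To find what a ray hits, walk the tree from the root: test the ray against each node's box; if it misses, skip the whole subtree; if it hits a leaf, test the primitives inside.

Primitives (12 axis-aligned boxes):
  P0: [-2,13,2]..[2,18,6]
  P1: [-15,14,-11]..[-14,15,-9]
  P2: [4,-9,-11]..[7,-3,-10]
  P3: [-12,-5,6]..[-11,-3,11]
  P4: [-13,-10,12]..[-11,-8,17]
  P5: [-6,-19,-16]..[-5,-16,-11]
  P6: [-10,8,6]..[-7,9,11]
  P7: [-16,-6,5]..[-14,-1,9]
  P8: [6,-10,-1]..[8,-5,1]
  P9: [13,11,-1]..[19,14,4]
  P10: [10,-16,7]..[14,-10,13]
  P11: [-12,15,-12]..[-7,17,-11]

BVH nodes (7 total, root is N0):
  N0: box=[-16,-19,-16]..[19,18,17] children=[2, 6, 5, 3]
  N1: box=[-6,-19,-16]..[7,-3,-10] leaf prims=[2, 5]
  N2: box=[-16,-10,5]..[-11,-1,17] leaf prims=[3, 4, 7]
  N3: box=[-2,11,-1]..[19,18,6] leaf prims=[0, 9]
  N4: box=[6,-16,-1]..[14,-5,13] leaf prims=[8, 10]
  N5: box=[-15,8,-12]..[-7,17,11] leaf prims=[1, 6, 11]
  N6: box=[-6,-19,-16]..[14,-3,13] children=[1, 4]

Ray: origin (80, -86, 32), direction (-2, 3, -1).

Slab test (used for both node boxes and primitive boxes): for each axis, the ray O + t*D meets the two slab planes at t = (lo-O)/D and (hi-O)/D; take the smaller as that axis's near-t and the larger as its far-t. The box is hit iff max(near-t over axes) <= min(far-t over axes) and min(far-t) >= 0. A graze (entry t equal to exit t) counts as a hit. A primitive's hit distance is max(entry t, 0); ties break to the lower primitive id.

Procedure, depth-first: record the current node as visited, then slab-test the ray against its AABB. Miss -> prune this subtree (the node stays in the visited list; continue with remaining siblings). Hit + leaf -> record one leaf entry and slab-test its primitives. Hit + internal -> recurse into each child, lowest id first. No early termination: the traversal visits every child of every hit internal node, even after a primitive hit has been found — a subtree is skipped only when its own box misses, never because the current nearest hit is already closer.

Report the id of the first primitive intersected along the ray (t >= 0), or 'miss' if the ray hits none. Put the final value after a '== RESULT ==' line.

Trace the traversal:
N0 x:[61/2,48] y:[67/3,104/3] z:[15,48] -> hit [61/2,104/3], descend [2, 3, 5, 6]
  N2 x:[91/2,48] y:[76/3,85/3] z:[15,27] -> miss, prune
  N3 x:[61/2,41] y:[97/3,104/3] z:[26,33] -> hit [97/3,33] leaf, test {P0(miss), P9@t=97/3}
  N5 x:[87/2,95/2] y:[94/3,103/3] z:[21,44] -> miss, prune
  N6 x:[33,43] y:[67/3,83/3] z:[19,48] -> miss, prune

Visited [0, 2, 3, 5, 6]. Tests: 5 box, 1 leaf. Nearest: P9.

== RESULT ==
9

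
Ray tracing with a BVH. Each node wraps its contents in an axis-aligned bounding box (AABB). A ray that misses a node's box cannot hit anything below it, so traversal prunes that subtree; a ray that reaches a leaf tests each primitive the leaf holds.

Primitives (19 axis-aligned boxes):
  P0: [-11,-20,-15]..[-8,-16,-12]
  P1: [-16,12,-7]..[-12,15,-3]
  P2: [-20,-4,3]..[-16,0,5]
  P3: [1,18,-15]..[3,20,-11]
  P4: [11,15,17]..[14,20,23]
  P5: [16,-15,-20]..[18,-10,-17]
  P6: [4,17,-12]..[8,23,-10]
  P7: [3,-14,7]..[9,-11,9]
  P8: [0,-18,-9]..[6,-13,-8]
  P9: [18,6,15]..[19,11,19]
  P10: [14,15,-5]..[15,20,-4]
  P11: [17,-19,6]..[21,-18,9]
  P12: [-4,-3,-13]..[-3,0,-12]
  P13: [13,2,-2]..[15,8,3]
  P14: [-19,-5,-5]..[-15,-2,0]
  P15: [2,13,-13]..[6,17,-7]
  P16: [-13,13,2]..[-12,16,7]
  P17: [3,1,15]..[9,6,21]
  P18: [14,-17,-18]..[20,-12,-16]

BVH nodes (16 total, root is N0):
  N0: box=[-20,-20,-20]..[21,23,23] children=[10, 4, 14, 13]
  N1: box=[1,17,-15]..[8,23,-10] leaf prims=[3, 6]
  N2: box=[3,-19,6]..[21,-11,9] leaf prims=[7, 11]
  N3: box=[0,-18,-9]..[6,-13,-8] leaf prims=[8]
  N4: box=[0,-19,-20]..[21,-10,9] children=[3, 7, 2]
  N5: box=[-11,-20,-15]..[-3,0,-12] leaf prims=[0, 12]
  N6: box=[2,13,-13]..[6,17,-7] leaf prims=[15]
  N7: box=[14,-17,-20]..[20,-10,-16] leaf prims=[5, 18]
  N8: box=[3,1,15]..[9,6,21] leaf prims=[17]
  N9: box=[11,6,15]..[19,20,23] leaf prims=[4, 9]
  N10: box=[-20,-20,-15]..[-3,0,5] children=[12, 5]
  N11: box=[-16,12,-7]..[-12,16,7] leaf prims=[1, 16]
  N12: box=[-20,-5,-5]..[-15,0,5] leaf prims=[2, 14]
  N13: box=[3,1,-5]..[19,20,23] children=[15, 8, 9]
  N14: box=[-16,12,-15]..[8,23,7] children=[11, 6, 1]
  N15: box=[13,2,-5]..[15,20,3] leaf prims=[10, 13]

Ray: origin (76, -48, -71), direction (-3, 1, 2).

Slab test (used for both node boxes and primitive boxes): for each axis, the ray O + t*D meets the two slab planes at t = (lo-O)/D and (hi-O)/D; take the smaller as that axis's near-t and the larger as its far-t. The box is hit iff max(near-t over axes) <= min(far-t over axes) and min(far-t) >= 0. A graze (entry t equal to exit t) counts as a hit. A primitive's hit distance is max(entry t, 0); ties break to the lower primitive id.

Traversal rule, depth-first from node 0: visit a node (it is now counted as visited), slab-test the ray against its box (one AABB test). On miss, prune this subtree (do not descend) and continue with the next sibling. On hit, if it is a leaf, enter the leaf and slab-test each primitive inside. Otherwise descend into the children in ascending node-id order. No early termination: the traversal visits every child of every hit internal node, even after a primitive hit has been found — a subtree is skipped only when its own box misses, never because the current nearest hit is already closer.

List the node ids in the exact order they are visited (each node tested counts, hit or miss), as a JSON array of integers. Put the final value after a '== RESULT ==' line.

Trace the traversal:
N0 x:[55/3,32] y:[28,71] z:[51/2,47] -> hit [28,32], descend [4, 10, 13, 14]
  N4 x:[55/3,76/3] y:[29,38] z:[51/2,40] -> miss, prune
  N10 x:[79/3,32] y:[28,48] z:[28,38] -> hit [28,32], descend [5, 12]
    N5 x:[79/3,29] y:[28,48] z:[28,59/2] -> hit [28,29] leaf, test {P0@t=28, P12(miss)}
    N12 x:[91/3,32] y:[43,48] z:[33,38] -> miss, prune
  N13 x:[19,73/3] y:[49,68] z:[33,47] -> miss, prune
  N14 x:[68/3,92/3] y:[60,71] z:[28,39] -> miss, prune

order=[0, 4, 10, 5, 12, 13, 14]  |boxes|=7  |leaves|=1  hit=P0

== RESULT ==
[0, 4, 10, 5, 12, 13, 14]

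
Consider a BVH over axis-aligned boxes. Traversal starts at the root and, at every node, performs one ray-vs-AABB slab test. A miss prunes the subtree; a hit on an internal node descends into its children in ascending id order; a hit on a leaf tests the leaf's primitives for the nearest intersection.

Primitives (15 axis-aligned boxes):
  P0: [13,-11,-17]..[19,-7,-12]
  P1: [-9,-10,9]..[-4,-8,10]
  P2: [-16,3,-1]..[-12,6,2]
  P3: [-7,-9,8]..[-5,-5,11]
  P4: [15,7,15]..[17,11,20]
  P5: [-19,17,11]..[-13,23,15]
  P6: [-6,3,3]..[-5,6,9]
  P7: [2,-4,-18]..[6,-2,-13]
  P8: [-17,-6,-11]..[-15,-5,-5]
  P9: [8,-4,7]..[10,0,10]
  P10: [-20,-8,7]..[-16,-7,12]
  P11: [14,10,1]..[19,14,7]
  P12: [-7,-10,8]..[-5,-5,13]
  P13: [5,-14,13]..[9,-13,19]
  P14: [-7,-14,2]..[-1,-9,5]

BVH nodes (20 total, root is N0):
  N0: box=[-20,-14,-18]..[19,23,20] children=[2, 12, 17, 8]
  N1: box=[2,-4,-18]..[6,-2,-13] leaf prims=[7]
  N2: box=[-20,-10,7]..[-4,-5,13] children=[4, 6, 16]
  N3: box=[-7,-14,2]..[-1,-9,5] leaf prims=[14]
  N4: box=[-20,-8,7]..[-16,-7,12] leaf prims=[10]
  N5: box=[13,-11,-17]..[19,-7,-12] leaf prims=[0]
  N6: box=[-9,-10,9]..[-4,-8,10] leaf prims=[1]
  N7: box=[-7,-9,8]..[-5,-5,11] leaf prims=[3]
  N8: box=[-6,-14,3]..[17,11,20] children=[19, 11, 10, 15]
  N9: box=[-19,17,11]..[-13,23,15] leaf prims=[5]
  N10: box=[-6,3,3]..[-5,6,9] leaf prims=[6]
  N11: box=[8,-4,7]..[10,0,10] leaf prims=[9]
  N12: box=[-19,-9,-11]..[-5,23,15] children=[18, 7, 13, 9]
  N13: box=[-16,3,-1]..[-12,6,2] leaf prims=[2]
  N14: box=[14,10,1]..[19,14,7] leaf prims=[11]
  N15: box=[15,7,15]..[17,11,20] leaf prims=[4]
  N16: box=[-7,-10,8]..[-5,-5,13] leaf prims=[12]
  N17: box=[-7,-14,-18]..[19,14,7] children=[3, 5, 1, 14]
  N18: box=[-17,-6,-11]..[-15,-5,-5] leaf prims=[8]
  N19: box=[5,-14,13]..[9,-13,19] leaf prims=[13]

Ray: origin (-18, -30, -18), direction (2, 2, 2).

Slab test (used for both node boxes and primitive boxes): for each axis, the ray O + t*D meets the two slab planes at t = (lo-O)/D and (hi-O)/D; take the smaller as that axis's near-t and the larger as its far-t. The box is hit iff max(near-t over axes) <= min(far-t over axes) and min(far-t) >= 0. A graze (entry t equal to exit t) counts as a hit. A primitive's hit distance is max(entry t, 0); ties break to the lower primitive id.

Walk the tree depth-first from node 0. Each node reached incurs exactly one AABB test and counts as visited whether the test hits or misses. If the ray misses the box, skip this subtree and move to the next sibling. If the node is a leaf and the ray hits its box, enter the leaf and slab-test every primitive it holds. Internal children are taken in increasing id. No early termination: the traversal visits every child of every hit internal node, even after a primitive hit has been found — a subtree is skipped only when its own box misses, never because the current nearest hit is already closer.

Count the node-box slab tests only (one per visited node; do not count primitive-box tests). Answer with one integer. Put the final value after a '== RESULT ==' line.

Walk:
N0 x:[-1,37/2] y:[8,53/2] z:[0,19] -> hit [8,37/2], descend [2, 8, 12, 17]
  N2 x:[-1,7] y:[10,25/2] z:[25/2,31/2] -> miss, prune
  N8 x:[6,35/2] y:[8,41/2] z:[21/2,19] -> hit [21/2,35/2], descend [10, 11, 15, 19]
    N10 x:[6,13/2] y:[33/2,18] z:[21/2,27/2] -> miss, prune
    N11 x:[13,14] y:[13,15] z:[25/2,14] -> hit [13,14] leaf, test {P9@t=13}
    N15 x:[33/2,35/2] y:[37/2,41/2] z:[33/2,19] -> miss, prune
    N19 x:[23/2,27/2] y:[8,17/2] z:[31/2,37/2] -> miss, prune
  N12 x:[-1/2,13/2] y:[21/2,53/2] z:[7/2,33/2] -> miss, prune
  N17 x:[11/2,37/2] y:[8,22] z:[0,25/2] -> hit [8,25/2], descend [1, 3, 5, 14]
    N1 x:[10,12] y:[13,14] z:[0,5/2] -> miss, prune
    N3 x:[11/2,17/2] y:[8,21/2] z:[10,23/2] -> miss, prune
    N5 x:[31/2,37/2] y:[19/2,23/2] z:[1/2,3] -> miss, prune
    N14 x:[16,37/2] y:[20,22] z:[19/2,25/2] -> miss, prune

order=[0, 2, 8, 10, 11, 15, 19, 12, 17, 1, 3, 5, 14]  |boxes|=13  |leaves|=1  hit=P9

== RESULT ==
13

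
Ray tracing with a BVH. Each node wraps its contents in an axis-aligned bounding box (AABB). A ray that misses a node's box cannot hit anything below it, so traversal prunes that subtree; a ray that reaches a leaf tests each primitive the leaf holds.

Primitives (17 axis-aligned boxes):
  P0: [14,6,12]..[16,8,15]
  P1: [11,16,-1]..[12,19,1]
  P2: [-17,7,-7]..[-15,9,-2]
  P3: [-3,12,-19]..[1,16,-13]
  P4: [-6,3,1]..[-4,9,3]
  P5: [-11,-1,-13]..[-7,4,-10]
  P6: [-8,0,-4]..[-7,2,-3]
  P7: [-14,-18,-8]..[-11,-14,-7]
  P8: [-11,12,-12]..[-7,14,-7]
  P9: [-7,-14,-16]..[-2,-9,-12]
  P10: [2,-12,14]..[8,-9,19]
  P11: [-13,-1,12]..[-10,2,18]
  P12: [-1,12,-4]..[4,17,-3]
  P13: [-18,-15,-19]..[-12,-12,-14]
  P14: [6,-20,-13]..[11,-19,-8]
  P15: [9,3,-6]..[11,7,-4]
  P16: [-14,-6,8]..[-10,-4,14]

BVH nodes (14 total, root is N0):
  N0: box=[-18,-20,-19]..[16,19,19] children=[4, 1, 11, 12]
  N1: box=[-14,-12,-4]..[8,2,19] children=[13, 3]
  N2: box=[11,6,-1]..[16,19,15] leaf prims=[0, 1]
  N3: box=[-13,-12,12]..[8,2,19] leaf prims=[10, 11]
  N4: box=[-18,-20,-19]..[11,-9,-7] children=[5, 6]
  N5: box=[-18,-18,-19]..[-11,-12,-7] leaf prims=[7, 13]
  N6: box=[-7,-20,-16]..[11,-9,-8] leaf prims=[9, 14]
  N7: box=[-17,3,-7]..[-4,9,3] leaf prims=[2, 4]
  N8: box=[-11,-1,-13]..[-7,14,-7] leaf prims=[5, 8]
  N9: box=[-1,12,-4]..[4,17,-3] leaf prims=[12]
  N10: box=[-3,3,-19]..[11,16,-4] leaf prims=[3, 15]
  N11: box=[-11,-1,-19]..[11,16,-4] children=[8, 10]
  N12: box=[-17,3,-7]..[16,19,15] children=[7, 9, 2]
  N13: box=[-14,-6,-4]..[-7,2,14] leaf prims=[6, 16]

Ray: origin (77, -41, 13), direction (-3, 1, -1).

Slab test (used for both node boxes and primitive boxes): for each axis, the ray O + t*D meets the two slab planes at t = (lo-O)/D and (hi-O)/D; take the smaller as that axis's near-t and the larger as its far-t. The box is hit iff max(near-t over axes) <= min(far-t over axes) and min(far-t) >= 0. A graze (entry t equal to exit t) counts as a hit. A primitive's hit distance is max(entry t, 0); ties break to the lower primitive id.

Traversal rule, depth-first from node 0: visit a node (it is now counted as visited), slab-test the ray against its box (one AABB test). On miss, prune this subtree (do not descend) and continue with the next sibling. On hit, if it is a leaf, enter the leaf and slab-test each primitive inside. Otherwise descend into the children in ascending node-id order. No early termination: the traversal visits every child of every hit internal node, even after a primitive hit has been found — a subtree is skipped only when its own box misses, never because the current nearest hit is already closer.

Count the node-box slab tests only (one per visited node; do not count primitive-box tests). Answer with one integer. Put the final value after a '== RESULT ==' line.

Traverse from the root:
N0 x:[61/3,95/3] y:[21,60] z:[-6,32] -> hit [21,95/3], descend [1, 4, 11, 12]
  N1 x:[23,91/3] y:[29,43] z:[-6,17] -> miss, prune
  N4 x:[22,95/3] y:[21,32] z:[20,32] -> hit [22,95/3], descend [5, 6]
    N5 x:[88/3,95/3] y:[23,29] z:[20,32] -> miss, prune
    N6 x:[22,28] y:[21,32] z:[21,29] -> hit [22,28] leaf, test {P9@t=27, P14@t=22}
  N11 x:[22,88/3] y:[40,57] z:[17,32] -> miss, prune
  N12 x:[61/3,94/3] y:[44,60] z:[-2,20] -> miss, prune

7 AABB tests over nodes [0, 1, 4, 5, 6, 11, 12]; 1 leaf entered; closest P14.

== RESULT ==
7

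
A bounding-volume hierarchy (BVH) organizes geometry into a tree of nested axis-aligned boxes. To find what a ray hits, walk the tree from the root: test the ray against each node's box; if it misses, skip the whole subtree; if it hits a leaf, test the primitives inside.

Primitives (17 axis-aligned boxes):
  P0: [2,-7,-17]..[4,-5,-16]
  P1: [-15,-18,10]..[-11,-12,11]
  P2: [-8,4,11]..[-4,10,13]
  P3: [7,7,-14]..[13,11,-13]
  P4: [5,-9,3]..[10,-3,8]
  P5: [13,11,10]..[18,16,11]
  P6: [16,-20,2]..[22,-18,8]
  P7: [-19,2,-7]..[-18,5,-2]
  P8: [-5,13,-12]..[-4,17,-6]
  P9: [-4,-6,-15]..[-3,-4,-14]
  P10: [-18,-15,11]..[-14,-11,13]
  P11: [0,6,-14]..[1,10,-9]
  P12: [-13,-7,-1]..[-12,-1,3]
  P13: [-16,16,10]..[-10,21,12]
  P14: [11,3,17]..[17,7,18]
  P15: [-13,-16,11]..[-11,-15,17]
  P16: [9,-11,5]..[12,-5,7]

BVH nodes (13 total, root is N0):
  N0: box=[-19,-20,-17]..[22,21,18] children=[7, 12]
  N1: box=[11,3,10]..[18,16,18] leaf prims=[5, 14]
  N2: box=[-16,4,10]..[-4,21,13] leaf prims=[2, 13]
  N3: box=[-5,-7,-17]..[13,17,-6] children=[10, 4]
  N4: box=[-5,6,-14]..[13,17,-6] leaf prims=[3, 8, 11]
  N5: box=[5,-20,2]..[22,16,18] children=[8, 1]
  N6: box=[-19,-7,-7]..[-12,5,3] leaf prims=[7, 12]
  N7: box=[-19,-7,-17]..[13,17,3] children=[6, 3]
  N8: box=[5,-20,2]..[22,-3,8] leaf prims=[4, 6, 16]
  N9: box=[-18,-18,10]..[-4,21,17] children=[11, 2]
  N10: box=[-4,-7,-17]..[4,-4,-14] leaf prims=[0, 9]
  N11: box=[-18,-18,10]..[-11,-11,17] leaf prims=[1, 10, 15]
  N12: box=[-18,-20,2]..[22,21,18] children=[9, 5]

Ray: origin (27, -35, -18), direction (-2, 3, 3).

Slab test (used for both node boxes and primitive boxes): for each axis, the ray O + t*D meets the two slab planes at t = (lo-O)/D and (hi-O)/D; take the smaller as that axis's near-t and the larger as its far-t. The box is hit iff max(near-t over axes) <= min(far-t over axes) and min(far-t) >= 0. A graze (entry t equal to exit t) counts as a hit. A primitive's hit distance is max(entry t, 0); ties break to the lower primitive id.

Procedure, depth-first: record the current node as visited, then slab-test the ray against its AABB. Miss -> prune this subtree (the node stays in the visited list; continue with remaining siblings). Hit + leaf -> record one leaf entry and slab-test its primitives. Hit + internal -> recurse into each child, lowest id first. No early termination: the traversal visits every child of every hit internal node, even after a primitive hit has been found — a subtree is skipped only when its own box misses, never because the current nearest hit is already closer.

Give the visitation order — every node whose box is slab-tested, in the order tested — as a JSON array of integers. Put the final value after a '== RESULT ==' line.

Traverse from the root:
N0 x:[5/2,23] y:[5,56/3] z:[1/3,12] -> hit [5,12], descend [7, 12]
  N7 x:[7,23] y:[28/3,52/3] z:[1/3,7] -> miss, prune
  N12 x:[5/2,45/2] y:[5,56/3] z:[20/3,12] -> hit [20/3,12], descend [5, 9]
    N5 x:[5/2,11] y:[5,17] z:[20/3,12] -> hit [20/3,11], descend [1, 8]
      N1 x:[9/2,8] y:[38/3,17] z:[28/3,12] -> miss, prune
      N8 x:[5/2,11] y:[5,32/3] z:[20/3,26/3] -> hit [20/3,26/3] leaf, test {P4@t=26/3, P6(miss), P16@t=8}
    N9 x:[31/2,45/2] y:[17/3,56/3] z:[28/3,35/3] -> miss, prune

7 AABB tests over nodes [0, 7, 12, 5, 1, 8, 9]; 1 leaf entered; closest P16.

== RESULT ==
[0, 7, 12, 5, 1, 8, 9]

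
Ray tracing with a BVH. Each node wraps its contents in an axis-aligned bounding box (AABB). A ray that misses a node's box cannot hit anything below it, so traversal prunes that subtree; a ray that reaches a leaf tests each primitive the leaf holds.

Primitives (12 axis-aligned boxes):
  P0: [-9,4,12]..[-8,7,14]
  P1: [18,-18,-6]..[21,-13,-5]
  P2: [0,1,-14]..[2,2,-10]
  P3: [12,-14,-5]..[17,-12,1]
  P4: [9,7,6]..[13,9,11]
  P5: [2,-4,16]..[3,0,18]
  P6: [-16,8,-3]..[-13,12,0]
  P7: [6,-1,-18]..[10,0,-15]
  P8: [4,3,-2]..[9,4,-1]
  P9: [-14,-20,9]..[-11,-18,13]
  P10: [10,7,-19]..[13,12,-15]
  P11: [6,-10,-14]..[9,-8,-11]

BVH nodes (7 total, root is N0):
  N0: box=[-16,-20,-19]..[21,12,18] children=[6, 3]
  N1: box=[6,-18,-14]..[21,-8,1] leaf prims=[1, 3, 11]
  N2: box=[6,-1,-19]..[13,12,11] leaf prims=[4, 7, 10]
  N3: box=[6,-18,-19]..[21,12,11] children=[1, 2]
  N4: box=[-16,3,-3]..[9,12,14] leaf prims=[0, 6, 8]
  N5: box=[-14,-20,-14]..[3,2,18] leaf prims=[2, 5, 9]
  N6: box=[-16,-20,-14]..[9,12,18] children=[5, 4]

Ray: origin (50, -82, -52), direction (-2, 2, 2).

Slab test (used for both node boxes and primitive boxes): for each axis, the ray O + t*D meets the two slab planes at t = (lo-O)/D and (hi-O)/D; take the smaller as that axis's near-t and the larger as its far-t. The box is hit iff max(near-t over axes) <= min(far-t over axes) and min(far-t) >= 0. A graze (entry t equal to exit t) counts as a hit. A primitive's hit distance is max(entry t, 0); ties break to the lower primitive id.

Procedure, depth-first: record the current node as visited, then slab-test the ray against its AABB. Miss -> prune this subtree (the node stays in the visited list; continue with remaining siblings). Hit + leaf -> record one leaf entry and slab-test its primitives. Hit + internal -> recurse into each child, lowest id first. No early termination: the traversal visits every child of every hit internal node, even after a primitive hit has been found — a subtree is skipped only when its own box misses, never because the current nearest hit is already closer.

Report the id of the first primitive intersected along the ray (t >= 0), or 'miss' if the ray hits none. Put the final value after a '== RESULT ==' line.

Walk:
N0 x:[29/2,33] y:[31,47] z:[33/2,35] -> hit [31,33], descend [3, 6]
  N3 x:[29/2,22] y:[32,47] z:[33/2,63/2] -> miss, prune
  N6 x:[41/2,33] y:[31,47] z:[19,35] -> hit [31,33], descend [4, 5]
    N4 x:[41/2,33] y:[85/2,47] z:[49/2,33] -> miss, prune
    N5 x:[47/2,32] y:[31,42] z:[19,35] -> hit [31,32] leaf, test {P2(miss), P5(miss), P9@t=31}

5 AABB tests over nodes [0, 3, 6, 4, 5]; 1 leaf entered; closest P9.

== RESULT ==
9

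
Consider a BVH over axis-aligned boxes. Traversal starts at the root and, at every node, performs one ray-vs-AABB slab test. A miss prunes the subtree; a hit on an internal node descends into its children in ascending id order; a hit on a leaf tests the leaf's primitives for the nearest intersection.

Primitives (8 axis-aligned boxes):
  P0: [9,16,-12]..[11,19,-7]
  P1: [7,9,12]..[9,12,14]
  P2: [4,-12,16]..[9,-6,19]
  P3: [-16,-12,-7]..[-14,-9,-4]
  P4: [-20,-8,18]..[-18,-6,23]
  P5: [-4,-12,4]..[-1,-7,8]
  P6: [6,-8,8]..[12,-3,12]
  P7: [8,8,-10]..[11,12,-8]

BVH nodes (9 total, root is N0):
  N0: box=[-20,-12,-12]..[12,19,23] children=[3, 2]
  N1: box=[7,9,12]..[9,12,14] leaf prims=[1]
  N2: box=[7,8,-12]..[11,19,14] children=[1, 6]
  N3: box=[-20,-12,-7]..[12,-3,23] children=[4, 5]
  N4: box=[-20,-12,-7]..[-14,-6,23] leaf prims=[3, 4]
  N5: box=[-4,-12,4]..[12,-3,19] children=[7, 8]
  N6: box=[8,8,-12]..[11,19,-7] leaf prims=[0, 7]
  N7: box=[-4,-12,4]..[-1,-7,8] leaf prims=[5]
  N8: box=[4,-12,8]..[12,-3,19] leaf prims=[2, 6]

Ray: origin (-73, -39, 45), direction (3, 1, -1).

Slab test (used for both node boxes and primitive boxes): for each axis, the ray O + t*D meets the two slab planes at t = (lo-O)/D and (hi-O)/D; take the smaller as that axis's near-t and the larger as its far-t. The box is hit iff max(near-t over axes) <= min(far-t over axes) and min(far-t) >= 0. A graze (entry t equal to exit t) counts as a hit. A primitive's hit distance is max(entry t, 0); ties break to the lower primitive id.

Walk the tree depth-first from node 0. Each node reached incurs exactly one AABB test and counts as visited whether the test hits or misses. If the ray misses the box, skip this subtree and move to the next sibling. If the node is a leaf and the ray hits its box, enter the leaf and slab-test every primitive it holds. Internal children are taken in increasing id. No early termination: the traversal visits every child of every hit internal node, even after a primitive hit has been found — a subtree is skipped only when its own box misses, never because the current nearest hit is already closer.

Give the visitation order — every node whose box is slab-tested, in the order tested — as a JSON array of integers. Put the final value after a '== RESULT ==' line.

Traverse from the root:
N0 x:[53/3,85/3] y:[27,58] z:[22,57] -> hit [27,85/3], descend [2, 3]
  N2 x:[80/3,28] y:[47,58] z:[31,57] -> miss, prune
  N3 x:[53/3,85/3] y:[27,36] z:[22,52] -> hit [27,85/3], descend [4, 5]
    N4 x:[53/3,59/3] y:[27,33] z:[22,52] -> miss, prune
    N5 x:[23,85/3] y:[27,36] z:[26,41] -> hit [27,85/3], descend [7, 8]
      N7 x:[23,24] y:[27,32] z:[37,41] -> miss, prune
      N8 x:[77/3,85/3] y:[27,36] z:[26,37] -> hit [27,85/3] leaf, test {P2@t=27, P6(miss)}

order=[0, 2, 3, 4, 5, 7, 8]  |boxes|=7  |leaves|=1  hit=P2

== RESULT ==
[0, 2, 3, 4, 5, 7, 8]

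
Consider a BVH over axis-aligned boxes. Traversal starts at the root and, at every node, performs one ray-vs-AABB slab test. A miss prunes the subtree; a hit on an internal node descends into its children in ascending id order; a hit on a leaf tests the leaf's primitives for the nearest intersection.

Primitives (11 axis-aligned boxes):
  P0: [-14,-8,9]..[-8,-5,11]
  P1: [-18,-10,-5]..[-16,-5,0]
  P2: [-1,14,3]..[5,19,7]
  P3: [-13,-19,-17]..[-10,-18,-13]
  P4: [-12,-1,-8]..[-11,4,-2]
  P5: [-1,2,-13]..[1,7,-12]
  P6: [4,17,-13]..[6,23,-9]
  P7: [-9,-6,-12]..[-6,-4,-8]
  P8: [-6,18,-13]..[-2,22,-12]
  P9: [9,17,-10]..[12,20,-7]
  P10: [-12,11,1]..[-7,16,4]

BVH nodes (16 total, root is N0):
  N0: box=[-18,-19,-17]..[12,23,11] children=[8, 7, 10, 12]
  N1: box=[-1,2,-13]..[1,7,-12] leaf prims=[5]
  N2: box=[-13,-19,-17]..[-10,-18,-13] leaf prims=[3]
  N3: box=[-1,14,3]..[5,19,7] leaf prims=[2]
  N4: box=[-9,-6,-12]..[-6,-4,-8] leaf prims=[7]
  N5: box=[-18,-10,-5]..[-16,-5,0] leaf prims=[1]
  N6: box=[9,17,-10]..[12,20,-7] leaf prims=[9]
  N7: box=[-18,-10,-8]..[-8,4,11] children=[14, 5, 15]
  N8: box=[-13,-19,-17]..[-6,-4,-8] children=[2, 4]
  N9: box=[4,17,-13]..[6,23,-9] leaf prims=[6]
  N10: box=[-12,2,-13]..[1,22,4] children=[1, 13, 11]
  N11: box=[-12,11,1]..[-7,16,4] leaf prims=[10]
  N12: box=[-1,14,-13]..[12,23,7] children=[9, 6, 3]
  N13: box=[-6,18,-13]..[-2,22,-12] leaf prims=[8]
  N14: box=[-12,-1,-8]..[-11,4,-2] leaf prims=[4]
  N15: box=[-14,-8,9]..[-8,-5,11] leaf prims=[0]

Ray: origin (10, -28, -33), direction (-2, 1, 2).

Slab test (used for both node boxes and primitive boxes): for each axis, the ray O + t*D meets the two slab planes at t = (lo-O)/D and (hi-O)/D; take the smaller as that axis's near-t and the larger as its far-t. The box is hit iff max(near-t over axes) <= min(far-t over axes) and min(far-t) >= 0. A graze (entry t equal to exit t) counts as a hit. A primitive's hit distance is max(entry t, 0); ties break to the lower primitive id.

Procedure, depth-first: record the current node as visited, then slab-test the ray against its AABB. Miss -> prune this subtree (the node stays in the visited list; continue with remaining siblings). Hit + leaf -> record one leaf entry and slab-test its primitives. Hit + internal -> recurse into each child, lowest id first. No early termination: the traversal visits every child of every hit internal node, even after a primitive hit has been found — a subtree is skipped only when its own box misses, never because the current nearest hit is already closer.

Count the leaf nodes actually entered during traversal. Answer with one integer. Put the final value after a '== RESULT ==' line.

Walk:
N0 x:[-1,14] y:[9,51] z:[8,22] -> hit [9,14], descend [7, 8, 10, 12]
  N7 x:[9,14] y:[18,32] z:[25/2,22] -> miss, prune
  N8 x:[8,23/2] y:[9,24] z:[8,25/2] -> hit [9,23/2], descend [2, 4]
    N2 x:[10,23/2] y:[9,10] z:[8,10] -> hit [10,10] leaf, test {P3@t=10}
    N4 x:[8,19/2] y:[22,24] z:[21/2,25/2] -> miss, prune
  N10 x:[9/2,11] y:[30,50] z:[10,37/2] -> miss, prune
  N12 x:[-1,11/2] y:[42,51] z:[10,20] -> miss, prune

Summary -> nodes [0, 7, 8, 2, 4, 10, 12]; box-tests=7; leaf-entries=1; first=P3

== RESULT ==
1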